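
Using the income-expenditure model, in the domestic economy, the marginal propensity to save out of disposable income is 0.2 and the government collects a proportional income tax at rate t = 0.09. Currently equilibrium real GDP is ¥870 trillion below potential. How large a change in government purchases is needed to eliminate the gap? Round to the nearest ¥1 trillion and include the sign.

+¥237 trillion

MPC = 1 − MPS = 1 − 0.2 = 0.8.
Spending multiplier = 1/(1 − c(1−t)) = 1/(1 − 0.8×0.91) = 1/0.272 ≈ 3.676.
Need ΔY = +¥870 trillion, so ΔG = ΔY/k = (+¥870 trillion) × 0.272 ≈ +¥237 trillion.
The government should increase government purchases by ¥237 trillion.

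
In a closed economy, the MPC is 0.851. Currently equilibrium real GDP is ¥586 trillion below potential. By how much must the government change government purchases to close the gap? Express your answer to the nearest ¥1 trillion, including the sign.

+¥87 trillion

Spending multiplier = 1/(1 − MPC) = 1/(1 − 0.851) = 1/0.149 ≈ 6.711.
Need ΔY = +¥586 trillion, so ΔG = ΔY/k = (+¥586 trillion) × 0.149 ≈ +¥87 trillion.
The government should increase government purchases by ¥87 trillion.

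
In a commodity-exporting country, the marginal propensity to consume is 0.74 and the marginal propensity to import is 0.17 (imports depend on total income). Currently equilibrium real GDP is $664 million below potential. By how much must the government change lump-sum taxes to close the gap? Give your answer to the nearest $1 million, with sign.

Spending multiplier = 1/(1 − c + m) = 1/(1 − 0.74 + 0.17) = 1/0.43 ≈ 2.326.
Tax multiplier = −c·k = −0.74/0.43 ≈ −1.721. Need ΔY = +$664 million, so ΔT = ΔY/(−c·k) = −(+$664 million) × 0.43 / 0.74 ≈ −$386 million.
The government should cut lump-sum taxes by $386 million.

−$386 million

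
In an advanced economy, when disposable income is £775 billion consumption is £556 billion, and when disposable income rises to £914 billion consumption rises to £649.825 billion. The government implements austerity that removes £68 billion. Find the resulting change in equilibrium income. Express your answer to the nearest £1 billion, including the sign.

MPC = ΔC/ΔYd = (649.825 − 556)/(914 − 775) = 93.825/139 = 0.675.
Government-spending multiplier = 1/(1 − MPC) = 1/(1 − 0.675) = 1/0.325 ≈ 3.077.
ΔY = k × ΔG = (−£68 billion) / 0.325 ≈ −£209 billion.

−£209 billion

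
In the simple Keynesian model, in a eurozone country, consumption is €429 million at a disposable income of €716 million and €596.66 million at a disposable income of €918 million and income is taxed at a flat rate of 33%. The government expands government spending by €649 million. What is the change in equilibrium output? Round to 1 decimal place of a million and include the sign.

MPC = ΔC/ΔYd = (596.66 − 429)/(918 − 716) = 167.66/202 = 0.83.
Government-spending multiplier = 1/(1 − c(1−t)) = 1/(1 − 0.83×0.67) = 1/0.4439 ≈ 2.253.
ΔY = k × ΔG = (+€649 million) / 0.4439 ≈ +€1,462 million.

+€1,462.0 million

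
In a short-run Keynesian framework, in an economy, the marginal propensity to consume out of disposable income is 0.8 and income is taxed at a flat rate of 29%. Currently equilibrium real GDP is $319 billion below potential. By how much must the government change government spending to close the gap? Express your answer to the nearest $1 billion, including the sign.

+$138 billion

Spending multiplier = 1/(1 − c(1−t)) = 1/(1 − 0.8×0.71) = 1/0.432 ≈ 2.315.
Need ΔY = +$319 billion, so ΔG = ΔY/k = (+$319 billion) × 0.432 ≈ +$138 billion.
The government should increase government spending by $138 billion.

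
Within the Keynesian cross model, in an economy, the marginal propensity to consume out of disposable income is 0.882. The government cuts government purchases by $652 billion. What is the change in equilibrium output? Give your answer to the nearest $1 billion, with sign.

−$5,525 billion

Expenditure multiplier = 1/(1 − MPC) = 1/(1 − 0.882) = 1/0.118 ≈ 8.475.
ΔY = k × ΔG = (−$652 billion) / 0.118 ≈ −$5,525 billion.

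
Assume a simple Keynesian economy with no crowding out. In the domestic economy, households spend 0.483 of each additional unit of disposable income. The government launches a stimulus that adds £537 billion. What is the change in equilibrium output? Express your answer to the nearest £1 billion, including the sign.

Expenditure multiplier = 1/(1 − MPC) = 1/(1 − 0.483) = 1/0.517 ≈ 1.934.
ΔY = k × ΔG = (+£537 billion) / 0.517 ≈ +£1,039 billion.

+£1,039 billion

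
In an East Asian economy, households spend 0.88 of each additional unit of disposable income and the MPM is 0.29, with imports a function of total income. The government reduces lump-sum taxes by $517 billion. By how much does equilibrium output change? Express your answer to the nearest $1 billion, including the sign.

A lump-sum tax change of −$517 billion shifts disposable income by +$517 billion; first-round consumption changes by −c × ΔT = −0.88 × (−$517 billion) = +$454.96 billion.
Expenditure multiplier = 1/(1 − c + m) = 1/(1 − 0.88 + 0.29) = 1/0.41 ≈ 2.439.
The tax multiplier is −c × k ≈ −2.146, so ΔY = k × (−c·ΔT) = (+$454.96 billion) / 0.41 ≈ +$1,110 billion.

+$1,110 billion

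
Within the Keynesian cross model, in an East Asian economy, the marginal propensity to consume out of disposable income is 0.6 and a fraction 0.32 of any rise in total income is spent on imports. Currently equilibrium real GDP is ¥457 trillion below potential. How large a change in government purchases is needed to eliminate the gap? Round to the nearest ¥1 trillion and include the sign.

Spending multiplier = 1/(1 − c + m) = 1/(1 − 0.6 + 0.32) = 1/0.72 ≈ 1.389.
Need ΔY = +¥457 trillion, so ΔG = ΔY/k = (+¥457 trillion) × 0.72 ≈ +¥329 trillion.
The government should increase government purchases by ¥329 trillion.

+¥329 trillion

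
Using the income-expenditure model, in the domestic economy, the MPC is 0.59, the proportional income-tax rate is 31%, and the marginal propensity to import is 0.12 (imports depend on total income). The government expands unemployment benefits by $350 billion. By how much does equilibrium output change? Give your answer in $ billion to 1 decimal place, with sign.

The transfer change shifts disposable income by +$350 billion, so first-round consumption changes by c·ΔTR = 0.59 × (+$350 billion) = +$206.5 billion.
Expenditure multiplier = 1/(1 − c(1−t) + m) = 1/(1 − 0.59×0.69 + 0.12) = 1/0.7129 ≈ 1.403.
The transfer multiplier is c × k ≈ 0.828, so ΔY = k × (c·ΔTR) = (+$206.5 billion) / 0.7129 ≈ +$289.7 billion.

+$289.7 billion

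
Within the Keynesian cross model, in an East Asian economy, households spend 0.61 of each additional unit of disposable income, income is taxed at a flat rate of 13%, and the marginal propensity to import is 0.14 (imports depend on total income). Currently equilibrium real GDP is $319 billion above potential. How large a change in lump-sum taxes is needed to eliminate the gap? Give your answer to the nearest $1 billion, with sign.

+$319 billion

Spending multiplier = 1/(1 − c(1−t) + m) = 1/(1 − 0.61×0.87 + 0.14) = 1/0.6093 ≈ 1.641.
Tax multiplier = −c·k = −0.61/0.6093 ≈ −1.001. Need ΔY = −$319 billion, so ΔT = ΔY/(−c·k) = −(−$319 billion) × 0.6093 / 0.61 ≈ +$319 billion.
The government should raise lump-sum taxes by $319 billion.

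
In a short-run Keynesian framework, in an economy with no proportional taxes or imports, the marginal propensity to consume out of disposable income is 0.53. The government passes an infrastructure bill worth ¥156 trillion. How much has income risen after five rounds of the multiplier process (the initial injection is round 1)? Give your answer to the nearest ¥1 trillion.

Round 1 adds ΔG = ¥156 trillion; each later round is MPC = 0.53 times the previous.
After 5 rounds: 156 + 82.68 + 43.8204 + 23.224812 + 12.30915036 = ΔG·(1 − c^5)/(1 − c) = 156 × (1 − 0.0418195493)/0.47 ≈ ¥318 trillion.

¥318 trillion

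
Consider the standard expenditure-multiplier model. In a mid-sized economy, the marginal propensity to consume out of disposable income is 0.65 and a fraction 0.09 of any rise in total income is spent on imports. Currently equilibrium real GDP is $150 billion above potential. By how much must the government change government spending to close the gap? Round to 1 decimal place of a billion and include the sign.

Spending multiplier = 1/(1 − c + m) = 1/(1 − 0.65 + 0.09) = 1/0.44 ≈ 2.273.
Need ΔY = −$150 billion, so ΔG = ΔY/k = (−$150 billion) × 0.44 = −$66 billion.
The government should cut government spending by $66 billion.

−$66.0 billion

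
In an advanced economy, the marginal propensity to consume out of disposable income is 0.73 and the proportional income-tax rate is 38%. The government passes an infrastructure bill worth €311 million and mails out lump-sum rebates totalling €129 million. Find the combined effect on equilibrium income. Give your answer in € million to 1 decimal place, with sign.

Expenditure multiplier = 1/(1 − c(1−t)) = 1/(1 − 0.73×0.62) = 1/0.5474 ≈ 1.827.
ΔG contributes k·ΔG = (+€311 million) / 0.5474 ≈ +€568.1 million.
ΔT of −€129 million changes first-round spending by −c·ΔT = +€94.17 million, contributing k·(−c·ΔT) = (+€94.17 million) / 0.5474 ≈ +€172 million.
Net ΔY = k(ΔG − c·ΔT) = (+€405.17 million) / 0.5474 ≈ +€740.2 million.

+€740.2 million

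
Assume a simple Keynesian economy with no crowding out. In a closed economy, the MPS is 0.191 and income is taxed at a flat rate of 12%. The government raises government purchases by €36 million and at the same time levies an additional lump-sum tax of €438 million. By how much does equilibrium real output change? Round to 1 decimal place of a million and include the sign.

MPC = 1 − MPS = 1 − 0.191 = 0.809.
Expenditure multiplier = 1/(1 − c(1−t)) = 1/(1 − 0.809×0.88) = 1/0.28808 ≈ 3.471.
ΔG contributes k·ΔG = (+€36 million) / 0.28808 ≈ +€125 million.
ΔT of +€438 million changes first-round spending by −c·ΔT = −€354.342 million, contributing k·(−c·ΔT) = (−€354.342 million) / 0.28808 ≈ −€1,230 million.
Net ΔY = k(ΔG − c·ΔT) = (−€318.342 million) / 0.28808 ≈ −€1,105 million.

−€1,105.0 million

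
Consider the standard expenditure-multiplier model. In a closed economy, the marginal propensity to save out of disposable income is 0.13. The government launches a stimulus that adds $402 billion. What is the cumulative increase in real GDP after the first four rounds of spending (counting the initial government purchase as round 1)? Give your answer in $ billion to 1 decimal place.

$1,320.7 billion

MPC = 1 − MPS = 1 − 0.13 = 0.87.
Round 1 adds ΔG = $402 billion; each later round is MPC = 0.87 times the previous.
After 4 rounds: 402 + 349.74 + 304.2738 + 264.718206 = ΔG·(1 − c^4)/(1 − c) = 402 × (1 − 0.57289761)/0.13 ≈ $1,320.7 billion.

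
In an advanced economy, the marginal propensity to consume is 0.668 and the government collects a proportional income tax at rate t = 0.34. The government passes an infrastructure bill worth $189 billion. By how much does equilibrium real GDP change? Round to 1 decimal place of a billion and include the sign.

Government-spending multiplier = 1/(1 − c(1−t)) = 1/(1 − 0.668×0.66) = 1/0.55912 ≈ 1.789.
ΔY = k × ΔG = (+$189 billion) / 0.55912 ≈ +$338 billion.

+$338.0 billion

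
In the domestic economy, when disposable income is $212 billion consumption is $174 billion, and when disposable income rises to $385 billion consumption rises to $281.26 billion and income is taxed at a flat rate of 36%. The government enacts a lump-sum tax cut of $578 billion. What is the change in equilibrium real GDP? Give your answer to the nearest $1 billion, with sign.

+$594 billion

MPC = ΔC/ΔYd = (281.26 − 174)/(385 − 212) = 107.26/173 = 0.62.
A lump-sum tax change of −$578 billion shifts disposable income by +$578 billion; first-round consumption changes by −c × ΔT = −0.62 × (−$578 billion) = +$358.36 billion.
Expenditure multiplier = 1/(1 − c(1−t)) = 1/(1 − 0.62×0.64) = 1/0.6032 ≈ 1.658.
The tax multiplier is −c × k ≈ −1.028, so ΔY = k × (−c·ΔT) = (+$358.36 billion) / 0.6032 ≈ +$594 billion.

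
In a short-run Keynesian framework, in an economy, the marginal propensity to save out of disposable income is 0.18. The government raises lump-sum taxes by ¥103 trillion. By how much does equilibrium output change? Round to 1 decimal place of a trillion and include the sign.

MPC = 1 − MPS = 1 − 0.18 = 0.82.
A lump-sum tax change of +¥103 trillion shifts disposable income by −¥103 trillion; first-round consumption changes by −c × ΔT = −0.82 × (+¥103 trillion) = −¥84.46 trillion.
Expenditure multiplier = 1/(1 − MPC) = 1/(1 − 0.82) = 1/0.18 ≈ 5.556.
The tax multiplier is −c × k ≈ −4.556, so ΔY = k × (−c·ΔT) = (−¥84.46 trillion) / 0.18 ≈ −¥469.2 trillion.

−¥469.2 trillion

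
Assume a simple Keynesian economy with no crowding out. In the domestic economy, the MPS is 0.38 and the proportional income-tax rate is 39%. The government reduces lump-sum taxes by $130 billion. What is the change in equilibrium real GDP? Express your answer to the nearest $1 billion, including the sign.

MPC = 1 − MPS = 1 − 0.38 = 0.62.
A lump-sum tax change of −$130 billion shifts disposable income by +$130 billion; first-round consumption changes by −c × ΔT = −0.62 × (−$130 billion) = +$80.6 billion.
Expenditure multiplier = 1/(1 − c(1−t)) = 1/(1 − 0.62×0.61) = 1/0.6218 ≈ 1.608.
The tax multiplier is −c × k ≈ −0.997, so ΔY = k × (−c·ΔT) = (+$80.6 billion) / 0.6218 ≈ +$130 billion.

+$130 billion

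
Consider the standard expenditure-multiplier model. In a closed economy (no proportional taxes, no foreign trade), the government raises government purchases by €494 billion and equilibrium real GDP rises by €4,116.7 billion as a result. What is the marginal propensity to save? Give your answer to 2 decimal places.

0.12

Implied spending multiplier k = ΔY/ΔG = 4,116.7/494 ≈ 8.3334.
Since k = 1/(1 − MPC), MPC = 1 − 1/k = 1 − ΔG/ΔY = 1 − 494/4,116.7 ≈ 0.88.
MPS = 1 − MPC = 0.12.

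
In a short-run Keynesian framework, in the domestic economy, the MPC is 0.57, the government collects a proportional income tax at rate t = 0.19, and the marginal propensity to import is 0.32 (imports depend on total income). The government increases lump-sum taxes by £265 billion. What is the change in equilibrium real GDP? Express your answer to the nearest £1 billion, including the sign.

A lump-sum tax change of +£265 billion shifts disposable income by −£265 billion; first-round consumption changes by −c × ΔT = −0.57 × (+£265 billion) = −£151.05 billion.
Expenditure multiplier = 1/(1 − c(1−t) + m) = 1/(1 − 0.57×0.81 + 0.32) = 1/0.8583 ≈ 1.165.
The tax multiplier is −c × k ≈ −0.664, so ΔY = k × (−c·ΔT) = (−£151.05 billion) / 0.8583 ≈ −£176 billion.

−£176 billion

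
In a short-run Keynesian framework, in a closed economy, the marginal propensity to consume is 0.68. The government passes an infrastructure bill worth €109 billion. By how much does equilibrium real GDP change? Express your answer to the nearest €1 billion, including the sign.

Government-spending multiplier = 1/(1 − MPC) = 1/(1 − 0.68) = 1/0.32 = 3.125.
ΔY = k × ΔG = (+€109 billion) / 0.32 ≈ +€341 billion.

+€341 billion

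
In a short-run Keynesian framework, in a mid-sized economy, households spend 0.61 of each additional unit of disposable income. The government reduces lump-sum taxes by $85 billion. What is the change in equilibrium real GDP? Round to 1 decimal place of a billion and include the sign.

A lump-sum tax change of −$85 billion shifts disposable income by +$85 billion; first-round consumption changes by −c × ΔT = −0.61 × (−$85 billion) = +$51.85 billion.
Expenditure multiplier = 1/(1 − MPC) = 1/(1 − 0.61) = 1/0.39 ≈ 2.564.
The tax multiplier is −c × k ≈ −1.564, so ΔY = k × (−c·ΔT) = (+$51.85 billion) / 0.39 ≈ +$132.9 billion.

+$132.9 billion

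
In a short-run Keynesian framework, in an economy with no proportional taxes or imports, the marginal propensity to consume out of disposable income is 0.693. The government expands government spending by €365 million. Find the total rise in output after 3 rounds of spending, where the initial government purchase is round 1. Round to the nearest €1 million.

Round 1 adds ΔG = €365 million; each later round is MPC = 0.693 times the previous.
After 3 rounds: 365 + 252.945 + 175.290885 = ΔG·(1 − c^3)/(1 − c) = 365 × (1 − 0.332812557)/0.307 ≈ €793 million.

€793 million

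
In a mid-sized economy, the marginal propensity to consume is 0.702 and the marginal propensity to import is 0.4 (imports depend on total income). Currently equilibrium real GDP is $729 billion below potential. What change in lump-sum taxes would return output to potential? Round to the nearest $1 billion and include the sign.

−$725 billion

Spending multiplier = 1/(1 − c + m) = 1/(1 − 0.702 + 0.4) = 1/0.698 ≈ 1.433.
Tax multiplier = −c·k = −0.702/0.698 ≈ −1.006. Need ΔY = +$729 billion, so ΔT = ΔY/(−c·k) = −(+$729 billion) × 0.698 / 0.702 ≈ −$725 billion.
The government should cut lump-sum taxes by $725 billion.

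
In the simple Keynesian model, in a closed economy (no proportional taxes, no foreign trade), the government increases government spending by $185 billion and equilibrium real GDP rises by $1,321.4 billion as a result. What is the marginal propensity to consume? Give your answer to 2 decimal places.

0.86

Implied spending multiplier k = ΔY/ΔG = 1,321.4/185 ≈ 7.1427.
Since k = 1/(1 − MPC), MPC = 1 − 1/k = 1 − ΔG/ΔY = 1 − 185/1,321.4 ≈ 0.86.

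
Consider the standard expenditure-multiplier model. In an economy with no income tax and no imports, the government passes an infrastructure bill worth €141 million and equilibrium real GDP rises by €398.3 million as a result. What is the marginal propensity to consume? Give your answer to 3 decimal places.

0.646

Implied spending multiplier k = ΔY/ΔG = 398.3/141 ≈ 2.8248.
Since k = 1/(1 − MPC), MPC = 1 − 1/k = 1 − ΔG/ΔY = 1 − 141/398.3 ≈ 0.646.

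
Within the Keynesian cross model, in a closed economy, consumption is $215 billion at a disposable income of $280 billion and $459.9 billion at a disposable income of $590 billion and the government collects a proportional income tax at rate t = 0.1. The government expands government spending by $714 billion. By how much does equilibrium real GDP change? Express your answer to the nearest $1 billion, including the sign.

MPC = ΔC/ΔYd = (459.9 − 215)/(590 − 280) = 244.9/310 = 0.79.
Expenditure multiplier = 1/(1 − c(1−t)) = 1/(1 − 0.79×0.9) = 1/0.289 ≈ 3.46.
ΔY = k × ΔG = (+$714 billion) / 0.289 ≈ +$2,471 billion.

+$2,471 billion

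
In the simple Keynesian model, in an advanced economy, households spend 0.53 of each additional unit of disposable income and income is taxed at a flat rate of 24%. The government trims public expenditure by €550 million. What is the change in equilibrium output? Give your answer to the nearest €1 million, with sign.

Expenditure multiplier = 1/(1 − c(1−t)) = 1/(1 − 0.53×0.76) = 1/0.5972 ≈ 1.674.
ΔY = k × ΔG = (−€550 million) / 0.5972 ≈ −€921 million.

−€921 million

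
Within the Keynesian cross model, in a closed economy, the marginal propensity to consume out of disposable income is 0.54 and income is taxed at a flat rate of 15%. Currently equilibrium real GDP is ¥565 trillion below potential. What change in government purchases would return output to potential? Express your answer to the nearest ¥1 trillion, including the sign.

+¥306 trillion

Spending multiplier = 1/(1 − c(1−t)) = 1/(1 − 0.54×0.85) = 1/0.541 ≈ 1.848.
Need ΔY = +¥565 trillion, so ΔG = ΔY/k = (+¥565 trillion) × 0.541 ≈ +¥306 trillion.
The government should increase government purchases by ¥306 trillion.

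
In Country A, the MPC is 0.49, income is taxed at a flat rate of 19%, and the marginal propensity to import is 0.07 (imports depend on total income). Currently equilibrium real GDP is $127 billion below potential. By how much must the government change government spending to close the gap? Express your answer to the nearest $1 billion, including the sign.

+$85 billion

Spending multiplier = 1/(1 − c(1−t) + m) = 1/(1 − 0.49×0.81 + 0.07) = 1/0.6731 ≈ 1.486.
Need ΔY = +$127 billion, so ΔG = ΔY/k = (+$127 billion) × 0.6731 ≈ +$85 billion.
The government should increase government spending by $85 billion.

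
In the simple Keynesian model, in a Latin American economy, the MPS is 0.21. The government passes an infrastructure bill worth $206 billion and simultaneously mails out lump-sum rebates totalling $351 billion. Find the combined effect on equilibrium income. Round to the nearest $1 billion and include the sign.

MPC = 1 − MPS = 1 − 0.21 = 0.79.
Expenditure multiplier = 1/(1 − MPC) = 1/(1 − 0.79) = 1/0.21 ≈ 4.762.
ΔG contributes k·ΔG = (+$206 billion) / 0.21 ≈ +$981 billion.
ΔT of −$351 billion changes first-round spending by −c·ΔT = +$277.29 billion, contributing k·(−c·ΔT) = (+$277.29 billion) / 0.21 ≈ +$1,320.4 billion.
Net ΔY = k(ΔG − c·ΔT) = (+$483.29 billion) / 0.21 ≈ +$2,301 billion.

+$2,301 billion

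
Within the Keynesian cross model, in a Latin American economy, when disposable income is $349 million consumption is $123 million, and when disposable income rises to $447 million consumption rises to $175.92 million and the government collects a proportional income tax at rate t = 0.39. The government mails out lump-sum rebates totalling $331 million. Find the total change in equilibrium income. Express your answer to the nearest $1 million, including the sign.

MPC = ΔC/ΔYd = (175.92 − 123)/(447 − 349) = 52.92/98 = 0.54.
A lump-sum tax change of −$331 million shifts disposable income by +$331 million; first-round consumption changes by −c × ΔT = −0.54 × (−$331 million) = +$178.74 million.
Expenditure multiplier = 1/(1 − c(1−t)) = 1/(1 − 0.54×0.61) = 1/0.6706 ≈ 1.491.
The tax multiplier is −c × k ≈ −0.805, so ΔY = k × (−c·ΔT) = (+$178.74 million) / 0.6706 ≈ +$267 million.

+$267 million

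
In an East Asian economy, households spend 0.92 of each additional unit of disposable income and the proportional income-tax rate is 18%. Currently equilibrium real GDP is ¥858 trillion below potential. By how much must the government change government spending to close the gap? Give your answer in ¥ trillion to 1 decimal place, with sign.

Spending multiplier = 1/(1 − c(1−t)) = 1/(1 − 0.92×0.82) = 1/0.2456 ≈ 4.072.
Need ΔY = +¥858 trillion, so ΔG = ΔY/k = (+¥858 trillion) × 0.2456 ≈ +¥210.7 trillion.
The government should increase government spending by ¥210.7 trillion.

+¥210.7 trillion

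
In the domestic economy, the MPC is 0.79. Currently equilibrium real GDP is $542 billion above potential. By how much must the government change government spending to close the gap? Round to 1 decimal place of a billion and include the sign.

Spending multiplier = 1/(1 − MPC) = 1/(1 − 0.79) = 1/0.21 ≈ 4.762.
Need ΔY = −$542 billion, so ΔG = ΔY/k = (−$542 billion) × 0.21 ≈ −$113.8 billion.
The government should cut government spending by $113.8 billion.

−$113.8 billion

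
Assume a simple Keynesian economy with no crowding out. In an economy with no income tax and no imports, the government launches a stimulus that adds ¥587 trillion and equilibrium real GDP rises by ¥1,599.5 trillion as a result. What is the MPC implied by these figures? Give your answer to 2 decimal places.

Implied spending multiplier k = ΔY/ΔG = 1,599.5/587 ≈ 2.7249.
Since k = 1/(1 − MPC), MPC = 1 − 1/k = 1 − ΔG/ΔY = 1 − 587/1,599.5 ≈ 0.63.

0.63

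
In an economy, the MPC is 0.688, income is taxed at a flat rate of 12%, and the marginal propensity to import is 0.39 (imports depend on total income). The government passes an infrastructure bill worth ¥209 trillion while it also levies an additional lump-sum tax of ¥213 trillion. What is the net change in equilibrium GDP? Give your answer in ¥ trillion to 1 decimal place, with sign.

+¥79.6 trillion

Expenditure multiplier = 1/(1 − c(1−t) + m) = 1/(1 − 0.688×0.88 + 0.39) = 1/0.78456 ≈ 1.275.
ΔG contributes k·ΔG = (+¥209 trillion) / 0.78456 ≈ +¥266.4 trillion.
ΔT of +¥213 trillion changes first-round spending by −c·ΔT = −¥146.544 trillion, contributing k·(−c·ΔT) = (−¥146.544 trillion) / 0.78456 ≈ −¥186.8 trillion.
Net ΔY = k(ΔG − c·ΔT) = (+¥62.456 trillion) / 0.78456 ≈ +¥79.6 trillion.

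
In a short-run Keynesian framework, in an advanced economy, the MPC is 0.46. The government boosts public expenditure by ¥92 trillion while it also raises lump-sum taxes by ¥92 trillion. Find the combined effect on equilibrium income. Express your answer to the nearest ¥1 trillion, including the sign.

Expenditure multiplier = 1/(1 − MPC) = 1/(1 − 0.46) = 1/0.54 ≈ 1.852.
ΔG contributes k·ΔG = (+¥92 trillion) / 0.54 ≈ +¥170.4 trillion.
ΔT of +¥92 trillion changes first-round spending by −c·ΔT = −¥42.32 trillion, contributing k·(−c·ΔT) = (−¥42.32 trillion) / 0.54 ≈ −¥78.4 trillion.
With ΔG = ΔT and no other leakages, the balanced-budget multiplier is 1, so ΔY = ΔG = +¥92 trillion.

+¥92 trillion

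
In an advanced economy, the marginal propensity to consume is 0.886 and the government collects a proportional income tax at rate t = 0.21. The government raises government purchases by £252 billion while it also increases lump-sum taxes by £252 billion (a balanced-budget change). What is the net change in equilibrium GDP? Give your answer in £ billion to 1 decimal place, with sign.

+£95.7 billion

Expenditure multiplier = 1/(1 − c(1−t)) = 1/(1 − 0.886×0.79) = 1/0.30006 ≈ 3.333.
ΔG contributes k·ΔG = (+£252 billion) / 0.30006 ≈ +£839.8 billion.
ΔT of +£252 billion changes first-round spending by −c·ΔT = −£223.272 billion, contributing k·(−c·ΔT) = (−£223.272 billion) / 0.30006 ≈ −£744.1 billion.
Net ΔY = k(ΔG − c·ΔT) = (+£28.728 billion) / 0.30006 ≈ +£95.7 billion.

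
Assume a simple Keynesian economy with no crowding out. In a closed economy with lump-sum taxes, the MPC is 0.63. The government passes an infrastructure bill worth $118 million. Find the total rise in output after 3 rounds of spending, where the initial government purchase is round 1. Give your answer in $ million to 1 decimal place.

Round 1 adds ΔG = $118 million; each later round is MPC = 0.63 times the previous.
After 3 rounds: 118 + 74.34 + 46.8342 = ΔG·(1 − c^3)/(1 − c) = 118 × (1 − 0.250047)/0.37 ≈ $239.2 million.

$239.2 million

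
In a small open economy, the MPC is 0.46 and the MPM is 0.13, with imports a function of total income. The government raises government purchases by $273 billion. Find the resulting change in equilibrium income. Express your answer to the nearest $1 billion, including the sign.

Spending multiplier = 1/(1 − c + m) = 1/(1 − 0.46 + 0.13) = 1/0.67 ≈ 1.493.
ΔY = k × ΔG = (+$273 billion) / 0.67 ≈ +$407 billion.

+$407 billion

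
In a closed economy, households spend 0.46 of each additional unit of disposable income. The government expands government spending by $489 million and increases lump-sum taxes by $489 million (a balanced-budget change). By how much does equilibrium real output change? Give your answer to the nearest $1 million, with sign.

Expenditure multiplier = 1/(1 − MPC) = 1/(1 − 0.46) = 1/0.54 ≈ 1.852.
ΔG contributes k·ΔG = (+$489 million) / 0.54 ≈ +$905.6 million.
ΔT of +$489 million changes first-round spending by −c·ΔT = −$224.94 million, contributing k·(−c·ΔT) = (−$224.94 million) / 0.54 ≈ −$416.6 million.
With ΔG = ΔT and no other leakages, the balanced-budget multiplier is 1, so ΔY = ΔG = +$489 million.

+$489 million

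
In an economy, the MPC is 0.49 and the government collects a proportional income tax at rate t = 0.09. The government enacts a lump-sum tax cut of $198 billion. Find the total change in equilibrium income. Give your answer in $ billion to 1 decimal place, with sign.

A lump-sum tax change of −$198 billion shifts disposable income by +$198 billion; first-round consumption changes by −c × ΔT = −0.49 × (−$198 billion) = +$97.02 billion.
Expenditure multiplier = 1/(1 − c(1−t)) = 1/(1 − 0.49×0.91) = 1/0.5541 ≈ 1.805.
The tax multiplier is −c × k ≈ −0.884, so ΔY = k × (−c·ΔT) = (+$97.02 billion) / 0.5541 ≈ +$175.1 billion.

+$175.1 billion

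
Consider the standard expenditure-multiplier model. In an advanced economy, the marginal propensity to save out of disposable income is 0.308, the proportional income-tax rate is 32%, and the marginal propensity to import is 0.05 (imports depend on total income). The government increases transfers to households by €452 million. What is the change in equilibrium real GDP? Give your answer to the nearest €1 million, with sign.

MPC = 1 − MPS = 1 − 0.308 = 0.692.
The transfer change shifts disposable income by +€452 million, so first-round consumption changes by c·ΔTR = 0.692 × (+€452 million) = +€312.784 million.
Expenditure multiplier = 1/(1 − c(1−t) + m) = 1/(1 − 0.692×0.68 + 0.05) = 1/0.57944 ≈ 1.726.
The transfer multiplier is c × k ≈ 1.194, so ΔY = k × (c·ΔTR) = (+€312.784 million) / 0.57944 ≈ +€540 million.

+€540 million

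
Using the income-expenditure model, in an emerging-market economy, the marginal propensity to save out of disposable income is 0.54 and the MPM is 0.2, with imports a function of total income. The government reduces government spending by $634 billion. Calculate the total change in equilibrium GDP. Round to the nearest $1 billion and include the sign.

−$857 billion

MPC = 1 − MPS = 1 − 0.54 = 0.46.
Government-spending multiplier = 1/(1 − c + m) = 1/(1 − 0.46 + 0.2) = 1/0.74 ≈ 1.351.
ΔY = k × ΔG = (−$634 billion) / 0.74 ≈ −$857 billion.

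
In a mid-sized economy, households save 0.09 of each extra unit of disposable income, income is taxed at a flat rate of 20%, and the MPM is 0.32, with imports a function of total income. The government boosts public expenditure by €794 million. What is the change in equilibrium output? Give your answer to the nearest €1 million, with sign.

+€1,341 million

MPC = 1 − MPS = 1 − 0.09 = 0.91.
Government-spending multiplier = 1/(1 − c(1−t) + m) = 1/(1 − 0.91×0.8 + 0.32) = 1/0.592 ≈ 1.689.
ΔY = k × ΔG = (+€794 million) / 0.592 ≈ +€1,341 million.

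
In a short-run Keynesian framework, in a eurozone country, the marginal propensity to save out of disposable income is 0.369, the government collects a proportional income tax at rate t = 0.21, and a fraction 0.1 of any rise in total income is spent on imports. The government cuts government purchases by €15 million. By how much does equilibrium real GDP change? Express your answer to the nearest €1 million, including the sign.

MPC = 1 − MPS = 1 − 0.369 = 0.631.
Government-spending multiplier = 1/(1 − c(1−t) + m) = 1/(1 − 0.631×0.79 + 0.1) = 1/0.60151 ≈ 1.662.
ΔY = k × ΔG = (−€15 million) / 0.60151 ≈ −€25 million.

−€25 million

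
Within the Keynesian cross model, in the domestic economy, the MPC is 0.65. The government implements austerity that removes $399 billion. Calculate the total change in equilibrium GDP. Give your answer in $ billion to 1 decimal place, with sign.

Government-spending multiplier = 1/(1 − MPC) = 1/(1 − 0.65) = 1/0.35 ≈ 2.857.
ΔY = k × ΔG = (−$399 billion) / 0.35 = −$1,140 billion.

−$1,140.0 billion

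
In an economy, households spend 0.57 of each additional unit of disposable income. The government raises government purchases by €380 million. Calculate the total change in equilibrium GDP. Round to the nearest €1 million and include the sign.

Expenditure multiplier = 1/(1 − MPC) = 1/(1 − 0.57) = 1/0.43 ≈ 2.326.
ΔY = k × ΔG = (+€380 million) / 0.43 ≈ +€884 million.

+€884 million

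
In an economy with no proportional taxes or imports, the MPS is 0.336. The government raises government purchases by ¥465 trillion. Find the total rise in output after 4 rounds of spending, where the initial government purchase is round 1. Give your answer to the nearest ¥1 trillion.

MPC = 1 − MPS = 1 − 0.336 = 0.664.
Round 1 adds ΔG = ¥465 trillion; each later round is MPC = 0.664 times the previous.
After 4 rounds: 465 + 308.76 + 205.01664 + 136.13104896 = ΔG·(1 − c^4)/(1 − c) = 465 × (1 − 0.194389282816)/0.336 ≈ ¥1,115 trillion.

¥1,115 trillion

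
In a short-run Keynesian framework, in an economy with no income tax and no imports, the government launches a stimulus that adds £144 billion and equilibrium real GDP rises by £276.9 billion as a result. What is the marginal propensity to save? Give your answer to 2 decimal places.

0.52

Implied spending multiplier k = ΔY/ΔG = 276.9/144 ≈ 1.9229.
Since k = 1/(1 − MPC), MPC = 1 − 1/k = 1 − ΔG/ΔY = 1 − 144/276.9 ≈ 0.48.
MPS = 1 − MPC = 0.52.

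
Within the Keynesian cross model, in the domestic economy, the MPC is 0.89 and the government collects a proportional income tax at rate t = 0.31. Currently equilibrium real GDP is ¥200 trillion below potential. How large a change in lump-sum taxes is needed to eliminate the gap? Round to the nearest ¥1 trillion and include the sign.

Spending multiplier = 1/(1 − c(1−t)) = 1/(1 − 0.89×0.69) = 1/0.3859 ≈ 2.591.
Tax multiplier = −c·k = −0.89/0.3859 ≈ −2.306. Need ΔY = +¥200 trillion, so ΔT = ΔY/(−c·k) = −(+¥200 trillion) × 0.3859 / 0.89 ≈ −¥87 trillion.
The government should cut lump-sum taxes by ¥87 trillion.

−¥87 trillion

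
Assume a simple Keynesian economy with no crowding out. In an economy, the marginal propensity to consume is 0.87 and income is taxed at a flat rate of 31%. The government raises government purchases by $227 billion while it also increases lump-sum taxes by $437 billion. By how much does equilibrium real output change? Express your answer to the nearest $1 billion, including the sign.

−$383 billion

Expenditure multiplier = 1/(1 − c(1−t)) = 1/(1 − 0.87×0.69) = 1/0.3997 ≈ 2.502.
ΔG contributes k·ΔG = (+$227 billion) / 0.3997 ≈ +$567.9 billion.
ΔT of +$437 billion changes first-round spending by −c·ΔT = −$380.19 billion, contributing k·(−c·ΔT) = (−$380.19 billion) / 0.3997 ≈ −$951.2 billion.
Net ΔY = k(ΔG − c·ΔT) = (−$153.19 billion) / 0.3997 ≈ −$383 billion.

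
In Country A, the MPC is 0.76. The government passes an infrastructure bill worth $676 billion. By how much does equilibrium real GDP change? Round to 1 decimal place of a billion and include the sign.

Spending multiplier = 1/(1 − MPC) = 1/(1 − 0.76) = 1/0.24 ≈ 4.167.
ΔY = k × ΔG = (+$676 billion) / 0.24 ≈ +$2,816.7 billion.

+$2,816.7 billion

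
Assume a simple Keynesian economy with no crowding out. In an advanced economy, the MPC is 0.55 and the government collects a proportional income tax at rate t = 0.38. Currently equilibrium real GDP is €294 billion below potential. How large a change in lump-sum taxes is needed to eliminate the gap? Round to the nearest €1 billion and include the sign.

−€352 billion

Spending multiplier = 1/(1 − c(1−t)) = 1/(1 − 0.55×0.62) = 1/0.659 ≈ 1.517.
Tax multiplier = −c·k = −0.55/0.659 ≈ −0.835. Need ΔY = +€294 billion, so ΔT = ΔY/(−c·k) = −(+€294 billion) × 0.659 / 0.55 ≈ −€352 billion.
The government should cut lump-sum taxes by €352 billion.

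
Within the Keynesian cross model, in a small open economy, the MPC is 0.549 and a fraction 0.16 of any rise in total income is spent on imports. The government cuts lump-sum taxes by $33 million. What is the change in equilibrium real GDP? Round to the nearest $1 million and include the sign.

+$30 million

A lump-sum tax change of −$33 million shifts disposable income by +$33 million; first-round consumption changes by −c × ΔT = −0.549 × (−$33 million) = +$18.117 million.
Expenditure multiplier = 1/(1 − c + m) = 1/(1 − 0.549 + 0.16) = 1/0.611 ≈ 1.637.
The tax multiplier is −c × k ≈ −0.899, so ΔY = k × (−c·ΔT) = (+$18.117 million) / 0.611 ≈ +$30 million.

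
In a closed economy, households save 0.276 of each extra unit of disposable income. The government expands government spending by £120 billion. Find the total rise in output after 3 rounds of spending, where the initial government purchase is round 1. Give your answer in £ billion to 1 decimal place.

£269.8 billion

MPC = 1 − MPS = 1 − 0.276 = 0.724.
Round 1 adds ΔG = £120 billion; each later round is MPC = 0.724 times the previous.
After 3 rounds: 120 + 86.88 + 62.90112 = ΔG·(1 − c^3)/(1 − c) = 120 × (1 − 0.379503424)/0.276 ≈ £269.8 billion.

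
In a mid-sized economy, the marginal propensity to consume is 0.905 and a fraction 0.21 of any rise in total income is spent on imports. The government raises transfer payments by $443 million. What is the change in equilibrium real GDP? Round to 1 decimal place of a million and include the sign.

+$1,314.5 million

The transfer change shifts disposable income by +$443 million, so first-round consumption changes by c·ΔTR = 0.905 × (+$443 million) = +$400.915 million.
Expenditure multiplier = 1/(1 − c + m) = 1/(1 − 0.905 + 0.21) = 1/0.305 ≈ 3.279.
The transfer multiplier is c × k ≈ 2.967, so ΔY = k × (c·ΔTR) = (+$400.915 million) / 0.305 ≈ +$1,314.5 million.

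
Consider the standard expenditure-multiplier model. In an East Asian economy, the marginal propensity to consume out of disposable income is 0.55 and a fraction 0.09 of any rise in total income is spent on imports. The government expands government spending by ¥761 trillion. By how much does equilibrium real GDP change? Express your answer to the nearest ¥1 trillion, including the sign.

+¥1,409 trillion

Spending multiplier = 1/(1 − c + m) = 1/(1 − 0.55 + 0.09) = 1/0.54 ≈ 1.852.
ΔY = k × ΔG = (+¥761 trillion) / 0.54 ≈ +¥1,409 trillion.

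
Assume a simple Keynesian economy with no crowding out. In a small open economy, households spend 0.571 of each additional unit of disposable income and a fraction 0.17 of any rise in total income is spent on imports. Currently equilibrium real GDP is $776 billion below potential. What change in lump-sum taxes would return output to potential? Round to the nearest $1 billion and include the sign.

Spending multiplier = 1/(1 − c + m) = 1/(1 − 0.571 + 0.17) = 1/0.599 ≈ 1.669.
Tax multiplier = −c·k = −0.571/0.599 ≈ −0.953. Need ΔY = +$776 billion, so ΔT = ΔY/(−c·k) = −(+$776 billion) × 0.599 / 0.571 ≈ −$814 billion.
The government should cut lump-sum taxes by $814 billion.

−$814 billion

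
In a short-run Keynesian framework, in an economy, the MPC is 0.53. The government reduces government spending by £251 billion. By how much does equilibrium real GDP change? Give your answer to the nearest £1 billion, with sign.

−£534 billion

Government-spending multiplier = 1/(1 − MPC) = 1/(1 − 0.53) = 1/0.47 ≈ 2.128.
ΔY = k × ΔG = (−£251 billion) / 0.47 ≈ −£534 billion.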